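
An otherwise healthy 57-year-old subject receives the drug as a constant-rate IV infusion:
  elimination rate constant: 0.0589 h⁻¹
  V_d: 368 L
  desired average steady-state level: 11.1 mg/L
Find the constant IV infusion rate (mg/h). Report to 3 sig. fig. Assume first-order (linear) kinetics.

241 mg/h

CL = k × Vd = 0.05890 × 368 = 21.68 L/h
At steady state, infusion rate R₀ = Css × CL = 11.1 × 21.68 = 240.6 mg/h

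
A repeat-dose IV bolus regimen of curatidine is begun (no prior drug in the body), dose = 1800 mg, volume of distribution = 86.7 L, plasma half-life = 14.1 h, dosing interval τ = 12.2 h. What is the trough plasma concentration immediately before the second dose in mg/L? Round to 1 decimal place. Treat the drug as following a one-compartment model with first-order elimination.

C₀ per dose = Dose / Vd = 1800 / 86.7 = 20.76 mg/L
k = ln2 / t½ = 0.693147 / 14.1 = 0.04916 h⁻¹
Fraction remaining after one interval: r = e^(−kτ) = e^(−0.04916 × 12.2) = 0.5489
Before dose 2, 1 dose has been given (aged 1τ).
C_trough = C₀ × r = 20.76 × 0.5489 = 11.40 mg/L

11.4 mg/L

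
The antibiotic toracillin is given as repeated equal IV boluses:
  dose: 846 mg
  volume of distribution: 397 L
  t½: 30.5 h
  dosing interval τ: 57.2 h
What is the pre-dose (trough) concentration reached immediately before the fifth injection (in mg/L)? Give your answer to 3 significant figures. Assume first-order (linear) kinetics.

C₀ per dose = Dose / Vd = 846 / 397 = 2.131 mg/L
k = ln2 / t½ = 0.693147 / 30.5 = 0.02273 h⁻¹
Fraction remaining after one interval: r = e^(−kτ) = e^(−0.02273 × 57.2) = 0.2725
Before dose 5, 4 doses have been given (aged 1τ, 2τ, 3τ, 4τ).
C_trough = C₀ × (r + r² + … + r^4) = C₀ × r(1−r^4)/(1−r)
        = 2.131 × 0.2725 × (1 − 0.005514) / (1 − 0.2725) = 0.7938 mg/L

0.794 mg/L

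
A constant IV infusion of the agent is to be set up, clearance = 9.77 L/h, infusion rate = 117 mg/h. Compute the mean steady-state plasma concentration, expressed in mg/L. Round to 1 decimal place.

At steady state Css = R₀ / CL = 117 / 9.770 = 11.98 mg/L

12.0 mg/L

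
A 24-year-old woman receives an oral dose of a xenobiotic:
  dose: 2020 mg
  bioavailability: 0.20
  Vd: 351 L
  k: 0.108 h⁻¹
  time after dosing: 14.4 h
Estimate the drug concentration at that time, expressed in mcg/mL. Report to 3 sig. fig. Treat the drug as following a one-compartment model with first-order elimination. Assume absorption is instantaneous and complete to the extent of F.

0.243 mcg/mL

Amount reaching circulation = F × Dose = 0.20 × 2020 = 404.0 mg
C₀ = F·Dose / Vd = 404.0 / 351 = 1.151 mg/L
C = C₀ · e^(−k·t) = 1.151 × e^(−0.1080 × 14.4)
  = 1.151 × 0.2111 = 0.2430 mg/L
(0.2430 mg/L = 0.2430 mcg/mL)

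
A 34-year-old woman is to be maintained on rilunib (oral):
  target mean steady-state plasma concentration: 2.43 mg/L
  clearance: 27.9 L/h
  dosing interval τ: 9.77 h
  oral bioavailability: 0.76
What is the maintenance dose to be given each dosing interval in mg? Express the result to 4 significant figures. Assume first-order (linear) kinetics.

At steady state, F × (Dose/τ) = Css × CL.
Dose = Css × CL × τ / F = 2.43 × 27.90 × 9.77 / 0.76 = 871.5 mg

871.5 mg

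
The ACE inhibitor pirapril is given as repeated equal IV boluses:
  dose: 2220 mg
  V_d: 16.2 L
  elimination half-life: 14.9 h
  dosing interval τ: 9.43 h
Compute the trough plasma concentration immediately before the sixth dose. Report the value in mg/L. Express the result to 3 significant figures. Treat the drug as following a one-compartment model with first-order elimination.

221 mg/L

C₀ per dose = Dose / Vd = 2220 / 16.2 = 137.0 mg/L
k = ln2 / t½ = 0.693147 / 14.9 = 0.04652 h⁻¹
Fraction remaining after one interval: r = e^(−kτ) = e^(−0.04652 × 9.43) = 0.6449
Before dose 6, 5 doses have been given (aged 1τ, 2τ, 3τ, 4τ, 5τ).
C_trough = C₀ × (r + r² + … + r^5) = C₀ × r(1−r^5)/(1−r)
        = 137.0 × 0.6449 × (1 − 0.1115) / (1 − 0.6449) = 221.1 mg/L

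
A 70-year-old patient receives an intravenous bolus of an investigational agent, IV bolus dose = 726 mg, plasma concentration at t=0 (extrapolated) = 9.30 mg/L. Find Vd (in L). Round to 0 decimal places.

78 L

Vd = Dose / C₀ = 726.0 / 9.30 = 78.06 L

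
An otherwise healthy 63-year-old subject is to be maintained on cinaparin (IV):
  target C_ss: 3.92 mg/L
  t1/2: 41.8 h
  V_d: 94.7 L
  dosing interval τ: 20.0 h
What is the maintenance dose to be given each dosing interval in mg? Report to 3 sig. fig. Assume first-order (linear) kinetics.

k = ln2 / t½ = 0.693147 / 41.8 = 0.01658 h⁻¹
CL = k × Vd = 0.01658 × 94.7 = 1.570 L/h
At steady state, Dose/τ = Css × CL.
Dose = Css × CL × τ = 3.92 × 1.570 × 20.0 = 123.1 mg

123 mg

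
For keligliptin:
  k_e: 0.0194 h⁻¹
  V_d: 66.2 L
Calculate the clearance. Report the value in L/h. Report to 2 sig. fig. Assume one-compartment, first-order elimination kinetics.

1.3 L/h

CL = k × Vd = 0.0194 × 66.2 = 1.284 L/h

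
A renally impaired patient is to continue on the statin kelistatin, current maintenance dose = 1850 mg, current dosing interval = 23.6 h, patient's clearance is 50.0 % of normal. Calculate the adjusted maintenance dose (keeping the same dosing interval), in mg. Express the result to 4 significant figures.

925.0 mg

To keep the same average steady-state level, dosing rate must scale with clearance.
CL ratio = 50.0 / 100 = 0.5000
New dose (same interval) = 1850 × 0.5000 = 925.0 mg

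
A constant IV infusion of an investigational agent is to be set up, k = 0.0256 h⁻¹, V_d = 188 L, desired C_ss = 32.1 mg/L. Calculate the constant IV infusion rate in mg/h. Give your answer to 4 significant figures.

CL = k × Vd = 0.02560 × 188 = 4.813 L/h
At steady state, infusion rate R₀ = Css × CL = 32.1 × 4.813 = 154.5 mg/h

154.5 mg/h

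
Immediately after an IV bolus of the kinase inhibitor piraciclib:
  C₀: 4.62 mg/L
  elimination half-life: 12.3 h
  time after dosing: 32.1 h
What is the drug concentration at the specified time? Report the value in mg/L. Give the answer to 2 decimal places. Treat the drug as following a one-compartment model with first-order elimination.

0.76 mg/L

k = ln2 / t½ = 0.693147 / 12.3 = 0.05635 h⁻¹
C = C₀ · e^(−k·t) = 4.620 × e^(−0.05635 × 32.1)
  = 4.620 × 0.1638 = 0.7568 mg/L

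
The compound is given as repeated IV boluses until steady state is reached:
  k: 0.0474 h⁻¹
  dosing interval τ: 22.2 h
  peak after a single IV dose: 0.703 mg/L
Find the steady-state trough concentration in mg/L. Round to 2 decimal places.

0.38 mg/L

e^(−kτ) = e^(−0.04740 × 22.2) = 0.3491
Accumulation ratio R = 1 / (1 − e^(−kτ)) = 1 / (1 − 0.3491) = 1.536
Steady-state trough = C₀ × R × e^(−kτ) = 0.703 × 1.536 × 0.3491 = 0.3770 mg/L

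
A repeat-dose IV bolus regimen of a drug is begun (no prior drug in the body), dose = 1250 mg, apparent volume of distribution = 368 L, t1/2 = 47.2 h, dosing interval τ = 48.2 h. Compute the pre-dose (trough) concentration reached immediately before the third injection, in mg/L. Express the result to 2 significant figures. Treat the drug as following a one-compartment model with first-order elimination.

C₀ per dose = Dose / Vd = 1250 / 368 = 3.397 mg/L
k = ln2 / t½ = 0.693147 / 47.2 = 0.01469 h⁻¹
Fraction remaining after one interval: r = e^(−kτ) = e^(−0.01469 × 48.2) = 0.4926
Before dose 3, 2 doses have been given (aged 1τ, 2τ).
C_trough = C₀ × (r + r²) = 3.397 × (0.4926 + 0.2427) = 2.498 mg/L

2.5 mg/L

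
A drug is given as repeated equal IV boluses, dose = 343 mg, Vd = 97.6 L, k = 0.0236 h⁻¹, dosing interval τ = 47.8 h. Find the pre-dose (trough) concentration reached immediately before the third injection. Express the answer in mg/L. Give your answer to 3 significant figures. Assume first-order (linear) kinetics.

1.51 mg/L

C₀ per dose = Dose / Vd = 343 / 97.6 = 3.514 mg/L
Fraction remaining after one interval: r = e^(−kτ) = e^(−0.02360 × 47.8) = 0.3237
Before dose 3, 2 doses have been given (aged 1τ, 2τ).
C_trough = C₀ × (r + r²) = 3.514 × (0.3237 + 0.1048) = 1.506 mg/L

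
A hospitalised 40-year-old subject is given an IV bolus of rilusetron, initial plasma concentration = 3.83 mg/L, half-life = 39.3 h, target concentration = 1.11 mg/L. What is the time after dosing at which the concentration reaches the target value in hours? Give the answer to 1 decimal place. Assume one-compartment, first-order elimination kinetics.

k = ln2 / t½ = 0.693147 / 39.3 = 0.01764 h⁻¹
t = ln(C₀ / C) / k = ln(3.830 / 1.11) / 0.01764
  = ln(3.450) / 0.01764 = 1.238 / 0.01764 = 70.18 h

70.2 h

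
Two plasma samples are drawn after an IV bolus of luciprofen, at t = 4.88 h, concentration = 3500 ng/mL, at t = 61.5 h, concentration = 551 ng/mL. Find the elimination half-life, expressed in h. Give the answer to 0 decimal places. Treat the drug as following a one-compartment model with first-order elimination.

21 h

k = ln(C₁/C₂) / (t₂ − t₁) = ln(3500/551) / (61.5 − 4.88)
  = 1.849 / 56.62 = 0.03266 h⁻¹
t½ = ln2 / k = 0.693147 / 0.03266 = 21.22 h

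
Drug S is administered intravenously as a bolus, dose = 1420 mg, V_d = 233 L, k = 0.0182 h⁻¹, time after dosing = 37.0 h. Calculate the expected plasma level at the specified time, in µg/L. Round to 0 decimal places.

C₀ = Dose / Vd = 1420 / 233 = 6.094 mg/L
C = C₀ · e^(−k·t) = 6.094 × e^(−0.01820 × 37.0)
  = 6.094 × 0.5100 = 3.108 mg/L
Convert: 3.108 mg/L × 1000 = 3108 µg/L

3108 µg/L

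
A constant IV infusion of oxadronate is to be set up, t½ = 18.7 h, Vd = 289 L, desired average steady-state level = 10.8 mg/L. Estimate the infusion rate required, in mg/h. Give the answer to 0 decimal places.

116 mg/h

k = ln2 / t½ = 0.693147 / 18.7 = 0.03707 h⁻¹
CL = k × Vd = 0.03707 × 289 = 10.71 L/h
At steady state, infusion rate R₀ = Css × CL = 10.8 × 10.71 = 115.7 mg/h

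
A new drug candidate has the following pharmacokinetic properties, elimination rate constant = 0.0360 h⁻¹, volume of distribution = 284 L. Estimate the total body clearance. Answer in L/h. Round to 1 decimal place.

CL = k × Vd = 0.0360 × 284 = 10.22 L/h

10.2 L/h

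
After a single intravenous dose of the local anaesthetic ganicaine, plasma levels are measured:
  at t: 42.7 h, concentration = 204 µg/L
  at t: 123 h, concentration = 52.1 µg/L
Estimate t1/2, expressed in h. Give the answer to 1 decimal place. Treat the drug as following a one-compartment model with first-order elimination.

40.8 h

k = ln(C₁/C₂) / (t₂ − t₁) = ln(204/52.1) / (123 − 42.7)
  = 1.365 / 80.30 = 0.01700 h⁻¹
t½ = ln2 / k = 0.693147 / 0.01700 = 40.77 h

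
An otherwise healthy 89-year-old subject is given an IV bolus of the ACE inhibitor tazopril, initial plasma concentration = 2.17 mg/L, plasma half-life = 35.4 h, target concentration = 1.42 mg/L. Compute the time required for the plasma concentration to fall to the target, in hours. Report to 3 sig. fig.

k = ln2 / t½ = 0.693147 / 35.4 = 0.01958 h⁻¹
t = ln(C₀ / C) / k = ln(2.170 / 1.42) / 0.01958
  = ln(1.528) / 0.01958 = 0.4240 / 0.01958 = 21.65 h

21.7 h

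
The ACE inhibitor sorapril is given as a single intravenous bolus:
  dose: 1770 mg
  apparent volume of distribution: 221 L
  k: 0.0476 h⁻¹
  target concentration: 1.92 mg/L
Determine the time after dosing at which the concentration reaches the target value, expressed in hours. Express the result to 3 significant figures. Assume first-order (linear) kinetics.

30.0 h

C₀ = Dose / Vd = 1770 / 221 = 8.009 mg/L
t = ln(C₀ / C) / k = ln(8.009 / 1.92) / 0.04760
  = ln(4.171) / 0.04760 = 1.428 / 0.04760 = 30.00 h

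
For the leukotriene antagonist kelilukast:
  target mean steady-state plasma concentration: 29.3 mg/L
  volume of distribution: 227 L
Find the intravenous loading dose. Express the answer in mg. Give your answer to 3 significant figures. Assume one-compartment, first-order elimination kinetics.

6650 mg

LD = Css × Vd = 29.3 × 227 = 6651 mg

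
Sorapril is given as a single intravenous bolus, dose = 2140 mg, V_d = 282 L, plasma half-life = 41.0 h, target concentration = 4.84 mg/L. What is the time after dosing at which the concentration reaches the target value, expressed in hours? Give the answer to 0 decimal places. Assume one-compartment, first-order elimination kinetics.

C₀ = Dose / Vd = 2140 / 282 = 7.589 mg/L
k = ln2 / t½ = 0.693147 / 41.0 = 0.01691 h⁻¹
t = ln(C₀ / C) / k = ln(7.589 / 4.84) / 0.01691
  = ln(1.568) / 0.01691 = 0.4498 / 0.01691 = 26.60 h

27 h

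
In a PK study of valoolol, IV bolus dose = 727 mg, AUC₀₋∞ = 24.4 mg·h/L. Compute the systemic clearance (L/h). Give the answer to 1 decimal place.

29.8 L/h

CL = Dose / AUC = 727 / 24.4 = 29.80 L/h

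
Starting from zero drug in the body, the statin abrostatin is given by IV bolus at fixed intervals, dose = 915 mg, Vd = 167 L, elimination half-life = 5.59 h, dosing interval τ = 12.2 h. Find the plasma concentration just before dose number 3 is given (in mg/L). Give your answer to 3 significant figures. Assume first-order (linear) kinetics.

1.47 mg/L

C₀ per dose = Dose / Vd = 915 / 167 = 5.479 mg/L
k = ln2 / t½ = 0.693147 / 5.59 = 0.1240 h⁻¹
Fraction remaining after one interval: r = e^(−kτ) = e^(−0.1240 × 12.2) = 0.2203
Before dose 3, 2 doses have been given (aged 1τ, 2τ).
C_trough = C₀ × (r + r²) = 5.479 × (0.2203 + 0.04853) = 1.473 mg/L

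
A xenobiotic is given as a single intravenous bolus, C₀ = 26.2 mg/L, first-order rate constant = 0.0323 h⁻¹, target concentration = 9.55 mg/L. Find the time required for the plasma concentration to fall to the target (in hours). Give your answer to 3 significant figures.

t = ln(C₀ / C) / k = ln(26.20 / 9.55) / 0.03230
  = ln(2.743) / 0.03230 = 1.009 / 0.03230 = 31.24 h

31.2 h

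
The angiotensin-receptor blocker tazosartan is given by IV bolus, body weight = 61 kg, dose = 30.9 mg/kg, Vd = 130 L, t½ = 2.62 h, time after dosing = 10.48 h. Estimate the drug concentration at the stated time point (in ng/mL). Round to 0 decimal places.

Total dose = 30.9 × 61 = 1885 mg
C₀ = Dose / Vd = 1885 / 130 = 14.50 mg/L
k = ln2 / t½ = 0.693147 / 2.62 = 0.2646 h⁻¹
t / t½ = 10.48 / 2.62 = 4 half-lives
C = C₀ × (1/2)^4 = 14.50 × 0.06250 = 0.9063 mg/L
Convert: 0.9063 mg/L × 1000 = 906.3 ng/mL

906 ng/mL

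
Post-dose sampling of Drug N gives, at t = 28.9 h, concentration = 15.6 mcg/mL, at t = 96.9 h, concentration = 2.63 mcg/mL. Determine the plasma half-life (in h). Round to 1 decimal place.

26.5 h

k = ln(C₁/C₂) / (t₂ − t₁) = ln(15.6/2.63) / (96.9 − 28.9)
  = 1.780 / 68.00 = 0.02618 h⁻¹
t½ = ln2 / k = 0.693147 / 0.02618 = 26.48 h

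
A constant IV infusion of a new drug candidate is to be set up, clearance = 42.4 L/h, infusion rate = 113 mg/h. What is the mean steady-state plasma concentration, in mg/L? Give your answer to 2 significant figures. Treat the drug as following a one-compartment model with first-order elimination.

2.7 mg/L

At steady state Css = R₀ / CL = 113 / 42.40 = 2.665 mg/L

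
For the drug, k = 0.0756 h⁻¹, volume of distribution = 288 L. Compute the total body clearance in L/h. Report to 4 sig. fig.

CL = k × Vd = 0.0756 × 288 = 21.77 L/h

21.77 L/h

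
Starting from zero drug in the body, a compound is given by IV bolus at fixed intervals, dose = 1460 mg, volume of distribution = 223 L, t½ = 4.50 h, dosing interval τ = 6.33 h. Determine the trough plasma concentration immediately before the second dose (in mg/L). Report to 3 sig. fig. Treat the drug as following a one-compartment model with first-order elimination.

C₀ per dose = Dose / Vd = 1460 / 223 = 6.547 mg/L
k = ln2 / t½ = 0.693147 / 4.50 = 0.1540 h⁻¹
Fraction remaining after one interval: r = e^(−kτ) = e^(−0.1540 × 6.33) = 0.3773
Before dose 2, 1 dose has been given (aged 1τ).
C_trough = C₀ × r = 6.547 × 0.3773 = 2.470 mg/L

2.47 mg/L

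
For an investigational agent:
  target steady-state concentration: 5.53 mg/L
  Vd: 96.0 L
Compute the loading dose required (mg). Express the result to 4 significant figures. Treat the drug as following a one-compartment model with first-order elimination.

LD = Css × Vd = 5.53 × 96.0 = 530.9 mg

530.9 mg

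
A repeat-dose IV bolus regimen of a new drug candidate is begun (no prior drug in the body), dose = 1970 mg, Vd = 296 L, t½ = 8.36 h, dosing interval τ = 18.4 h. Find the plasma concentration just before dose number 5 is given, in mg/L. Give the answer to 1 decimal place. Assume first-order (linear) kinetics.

1.8 mg/L

C₀ per dose = Dose / Vd = 1970 / 296 = 6.655 mg/L
k = ln2 / t½ = 0.693147 / 8.36 = 0.08291 h⁻¹
Fraction remaining after one interval: r = e^(−kτ) = e^(−0.08291 × 18.4) = 0.2175
Before dose 5, 4 doses have been given (aged 1τ, 2τ, 3τ, 4τ).
C_trough = C₀ × (r + r² + … + r^4) = C₀ × r(1−r^4)/(1−r)
        = 6.655 × 0.2175 × (1 − 0.002238) / (1 − 0.2175) = 1.846 mg/L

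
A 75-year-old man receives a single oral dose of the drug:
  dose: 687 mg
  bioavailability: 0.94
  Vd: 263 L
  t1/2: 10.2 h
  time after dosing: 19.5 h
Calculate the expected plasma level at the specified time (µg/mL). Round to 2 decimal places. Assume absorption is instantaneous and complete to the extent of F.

Amount reaching circulation = F × Dose = 0.94 × 687.0 = 645.8 mg
C₀ = F·Dose / Vd = 645.8 / 263 = 2.456 mg/L
k = ln2 / t½ = 0.693147 / 10.2 = 0.06796 h⁻¹
C = C₀ · e^(−k·t) = 2.456 × e^(−0.06796 × 19.5)
  = 2.456 × 0.2657 = 0.6526 mg/L
(0.6526 mg/L = 0.6526 µg/mL)

0.65 µg/mL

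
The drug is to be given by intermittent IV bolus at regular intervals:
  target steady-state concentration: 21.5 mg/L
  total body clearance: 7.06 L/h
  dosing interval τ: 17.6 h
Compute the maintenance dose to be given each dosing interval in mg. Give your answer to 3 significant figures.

2670 mg

At steady state, Dose/τ = Css × CL.
Dose = Css × CL × τ = 21.5 × 7.060 × 17.6 = 2672 mg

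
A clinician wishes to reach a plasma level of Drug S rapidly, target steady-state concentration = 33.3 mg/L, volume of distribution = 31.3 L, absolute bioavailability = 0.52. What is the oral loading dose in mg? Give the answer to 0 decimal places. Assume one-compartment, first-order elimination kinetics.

LD = Css × Vd / F = 33.3 × 31.3 / 0.52 = 2004 mg

2004 mg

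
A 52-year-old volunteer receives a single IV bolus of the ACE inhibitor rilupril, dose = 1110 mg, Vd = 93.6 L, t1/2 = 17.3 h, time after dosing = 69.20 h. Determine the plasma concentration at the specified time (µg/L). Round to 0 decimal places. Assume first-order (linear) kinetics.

741 µg/L

C₀ = Dose / Vd = 1110 / 93.6 = 11.86 mg/L
k = ln2 / t½ = 0.693147 / 17.3 = 0.04007 h⁻¹
t / t½ = 69.20 / 17.3 = 4 half-lives
C = C₀ × (1/2)^4 = 11.86 × 0.06250 = 0.7413 mg/L
Convert: 0.7413 mg/L × 1000 = 741.3 µg/L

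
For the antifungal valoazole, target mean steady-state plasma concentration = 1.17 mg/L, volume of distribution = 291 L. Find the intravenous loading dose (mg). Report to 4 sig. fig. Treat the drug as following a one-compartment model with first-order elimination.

340.5 mg

LD = Css × Vd = 1.17 × 291 = 340.5 mg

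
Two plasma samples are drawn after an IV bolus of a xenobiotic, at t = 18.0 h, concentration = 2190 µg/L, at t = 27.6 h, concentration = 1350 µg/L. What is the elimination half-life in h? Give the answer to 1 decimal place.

k = ln(C₁/C₂) / (t₂ − t₁) = ln(2190/1350) / (27.6 − 18.0)
  = 0.4838 / 9.600 = 0.05040 h⁻¹
t½ = ln2 / k = 0.693147 / 0.05040 = 13.75 h

13.8 h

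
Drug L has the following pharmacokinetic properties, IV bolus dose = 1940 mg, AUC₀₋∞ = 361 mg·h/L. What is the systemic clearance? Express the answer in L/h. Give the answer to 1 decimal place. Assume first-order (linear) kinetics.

CL = Dose / AUC = 1940 / 361 = 5.374 L/h

5.4 L/h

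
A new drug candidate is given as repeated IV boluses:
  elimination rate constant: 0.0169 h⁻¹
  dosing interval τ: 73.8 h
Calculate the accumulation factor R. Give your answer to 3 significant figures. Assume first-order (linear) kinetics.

e^(−kτ) = e^(−0.01690 × 73.8) = 0.2873
Accumulation ratio R = 1 / (1 − e^(−kτ)) = 1 / (1 − 0.2873) = 1.403

1.40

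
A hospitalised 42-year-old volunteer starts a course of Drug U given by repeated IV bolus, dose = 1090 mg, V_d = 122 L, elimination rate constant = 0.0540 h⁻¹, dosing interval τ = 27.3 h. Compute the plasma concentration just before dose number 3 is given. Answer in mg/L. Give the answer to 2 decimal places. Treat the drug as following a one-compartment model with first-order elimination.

C₀ per dose = Dose / Vd = 1090 / 122 = 8.934 mg/L
Fraction remaining after one interval: r = e^(−kτ) = e^(−0.05400 × 27.3) = 0.2290
Before dose 3, 2 doses have been given (aged 1τ, 2τ).
C_trough = C₀ × (r + r²) = 8.934 × (0.2290 + 0.05244) = 2.514 mg/L

2.51 mg/L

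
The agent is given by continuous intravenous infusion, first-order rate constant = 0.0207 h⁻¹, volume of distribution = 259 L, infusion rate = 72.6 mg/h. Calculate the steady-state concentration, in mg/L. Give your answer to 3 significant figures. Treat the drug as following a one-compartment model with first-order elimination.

CL = k × Vd = 0.02070 × 259 = 5.361 L/h
At steady state Css = R₀ / CL = 72.6 / 5.361 = 13.54 mg/L

13.5 mg/L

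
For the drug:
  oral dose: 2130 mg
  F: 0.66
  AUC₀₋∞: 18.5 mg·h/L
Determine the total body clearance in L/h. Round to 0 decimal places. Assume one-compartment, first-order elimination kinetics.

76 L/h

CL = F·Dose / AUC = 0.66 × 2130 / 18.5 = 75.99 L/h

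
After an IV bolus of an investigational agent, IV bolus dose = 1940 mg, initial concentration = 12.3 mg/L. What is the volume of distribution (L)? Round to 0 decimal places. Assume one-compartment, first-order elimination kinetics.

Vd = Dose / C₀ = 1940 / 12.3 = 157.7 L

158 L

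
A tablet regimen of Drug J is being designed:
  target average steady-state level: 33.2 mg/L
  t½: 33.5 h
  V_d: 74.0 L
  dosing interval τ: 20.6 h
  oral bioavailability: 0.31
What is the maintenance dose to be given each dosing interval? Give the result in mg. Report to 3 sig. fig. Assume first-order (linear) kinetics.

3380 mg

k = ln2 / t½ = 0.693147 / 33.5 = 0.02069 h⁻¹
CL = k × Vd = 0.02069 × 74.0 = 1.531 L/h
At steady state, F × (Dose/τ) = Css × CL.
Dose = Css × CL × τ / F = 33.2 × 1.531 × 20.6 / 0.31 = 3378 mg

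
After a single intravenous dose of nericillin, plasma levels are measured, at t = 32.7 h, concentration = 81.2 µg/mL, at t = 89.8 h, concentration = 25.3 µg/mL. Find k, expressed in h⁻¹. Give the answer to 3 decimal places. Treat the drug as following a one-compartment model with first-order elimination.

0.020 h⁻¹

k = ln(C₁/C₂) / (t₂ − t₁) = ln(81.2/25.3) / (89.8 − 32.7)
  = 1.166 / 57.10 = 0.02042 h⁻¹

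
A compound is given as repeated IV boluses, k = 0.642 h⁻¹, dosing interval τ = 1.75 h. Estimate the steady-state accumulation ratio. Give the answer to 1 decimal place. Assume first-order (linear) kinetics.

1.5

e^(−kτ) = e^(−0.6420 × 1.75) = 0.3251
Accumulation ratio R = 1 / (1 − e^(−kτ)) = 1 / (1 − 0.3251) = 1.482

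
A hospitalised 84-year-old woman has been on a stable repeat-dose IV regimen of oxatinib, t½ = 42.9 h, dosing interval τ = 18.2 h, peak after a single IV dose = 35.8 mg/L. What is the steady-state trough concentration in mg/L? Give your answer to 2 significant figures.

100 mg/L

k = ln2 / t½ = 0.693147 / 42.9 = 0.01616 h⁻¹
e^(−kτ) = e^(−0.01616 × 18.2) = 0.7452
Accumulation ratio R = 1 / (1 − e^(−kτ)) = 1 / (1 − 0.7452) = 3.925
Steady-state trough = C₀ × R × e^(−kτ) = 35.8 × 3.925 × 0.7452 = 104.7 mg/L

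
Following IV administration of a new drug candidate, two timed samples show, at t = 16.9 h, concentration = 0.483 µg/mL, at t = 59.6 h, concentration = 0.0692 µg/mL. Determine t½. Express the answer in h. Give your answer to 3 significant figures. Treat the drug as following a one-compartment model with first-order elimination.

k = ln(C₁/C₂) / (t₂ − t₁) = ln(0.483/0.0692) / (59.6 − 16.9)
  = 1.943 / 42.70 = 0.04550 h⁻¹
t½ = ln2 / k = 0.693147 / 0.04550 = 15.23 h

15.2 h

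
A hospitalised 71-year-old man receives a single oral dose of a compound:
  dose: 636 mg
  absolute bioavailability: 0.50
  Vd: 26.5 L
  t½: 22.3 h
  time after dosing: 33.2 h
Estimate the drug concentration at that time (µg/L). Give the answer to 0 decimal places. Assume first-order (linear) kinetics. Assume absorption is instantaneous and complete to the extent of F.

Amount reaching circulation = F × Dose = 0.50 × 636.0 = 318.0 mg
C₀ = F·Dose / Vd = 318.0 / 26.5 = 12.00 mg/L
k = ln2 / t½ = 0.693147 / 22.3 = 0.03108 h⁻¹
C = C₀ · e^(−k·t) = 12.00 × e^(−0.03108 × 33.2)
  = 12.00 × 0.3563 = 4.276 mg/L
Convert: 4.276 mg/L × 1000 = 4276 µg/L

4276 µg/L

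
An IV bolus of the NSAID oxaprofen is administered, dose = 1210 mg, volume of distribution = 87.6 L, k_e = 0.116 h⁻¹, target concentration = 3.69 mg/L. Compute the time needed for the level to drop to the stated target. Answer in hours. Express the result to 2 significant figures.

11 h

C₀ = Dose / Vd = 1210 / 87.6 = 13.81 mg/L
t = ln(C₀ / C) / k = ln(13.81 / 3.69) / 0.1160
  = ln(3.743) / 0.1160 = 1.320 / 0.1160 = 11.38 h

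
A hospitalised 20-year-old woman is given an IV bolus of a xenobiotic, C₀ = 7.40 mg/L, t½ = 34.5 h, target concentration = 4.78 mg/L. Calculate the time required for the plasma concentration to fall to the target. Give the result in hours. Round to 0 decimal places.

k = ln2 / t½ = 0.693147 / 34.5 = 0.02009 h⁻¹
t = ln(C₀ / C) / k = ln(7.400 / 4.78) / 0.02009
  = ln(1.548) / 0.02009 = 0.4370 / 0.02009 = 21.75 h

22 h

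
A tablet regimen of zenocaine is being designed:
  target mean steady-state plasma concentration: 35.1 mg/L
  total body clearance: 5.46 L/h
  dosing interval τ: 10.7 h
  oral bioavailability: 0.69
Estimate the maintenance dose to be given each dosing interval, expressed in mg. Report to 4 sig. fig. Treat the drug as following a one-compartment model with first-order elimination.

2972 mg

At steady state, F × (Dose/τ) = Css × CL.
Dose = Css × CL × τ / F = 35.1 × 5.460 × 10.7 / 0.69 = 2972 mg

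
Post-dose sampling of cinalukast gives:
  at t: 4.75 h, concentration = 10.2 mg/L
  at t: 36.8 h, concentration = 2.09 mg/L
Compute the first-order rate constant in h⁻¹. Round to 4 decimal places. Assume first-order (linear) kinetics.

0.0495 h⁻¹

k = ln(C₁/C₂) / (t₂ − t₁) = ln(10.2/2.09) / (36.8 − 4.75)
  = 1.585 / 32.05 = 0.04945 h⁻¹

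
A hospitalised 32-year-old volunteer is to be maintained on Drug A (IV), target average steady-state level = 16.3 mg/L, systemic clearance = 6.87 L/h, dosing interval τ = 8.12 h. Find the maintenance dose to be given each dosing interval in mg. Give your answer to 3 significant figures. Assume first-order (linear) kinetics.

909 mg

At steady state, Dose/τ = Css × CL.
Dose = Css × CL × τ = 16.3 × 6.870 × 8.12 = 909.3 mg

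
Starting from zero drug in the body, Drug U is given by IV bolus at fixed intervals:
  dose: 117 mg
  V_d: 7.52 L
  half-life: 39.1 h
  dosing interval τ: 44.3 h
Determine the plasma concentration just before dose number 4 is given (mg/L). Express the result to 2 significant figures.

C₀ per dose = Dose / Vd = 117 / 7.52 = 15.56 mg/L
k = ln2 / t½ = 0.693147 / 39.1 = 0.01773 h⁻¹
Fraction remaining after one interval: r = e^(−kτ) = e^(−0.01773 × 44.3) = 0.4559
Before dose 4, 3 doses have been given (aged 1τ, 2τ, 3τ).
C_trough = C₀ × (r + r² + … + r^3) = C₀ × r(1−r^3)/(1−r)
        = 15.56 × 0.4559 × (1 − 0.09476) / (1 − 0.4559) = 11.80 mg/L

12 mg/L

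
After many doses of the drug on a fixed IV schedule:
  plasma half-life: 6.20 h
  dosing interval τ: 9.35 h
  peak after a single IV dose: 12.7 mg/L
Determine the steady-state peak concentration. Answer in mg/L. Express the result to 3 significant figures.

k = ln2 / t½ = 0.693147 / 6.20 = 0.1118 h⁻¹
e^(−kτ) = e^(−0.1118 × 9.35) = 0.3516
Accumulation ratio R = 1 / (1 − e^(−kτ)) = 1 / (1 − 0.3516) = 1.542
Steady-state peak = C₀ × R = 12.7 × 1.542 = 19.58 mg/L

19.6 mg/L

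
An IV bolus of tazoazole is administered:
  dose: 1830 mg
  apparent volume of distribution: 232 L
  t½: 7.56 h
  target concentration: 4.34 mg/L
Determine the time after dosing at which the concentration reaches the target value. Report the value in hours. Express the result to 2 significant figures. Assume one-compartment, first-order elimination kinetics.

C₀ = Dose / Vd = 1830 / 232 = 7.888 mg/L
k = ln2 / t½ = 0.693147 / 7.56 = 0.09169 h⁻¹
t = ln(C₀ / C) / k = ln(7.888 / 4.34) / 0.09169
  = ln(1.818) / 0.09169 = 0.5977 / 0.09169 = 6.519 h

6.5 h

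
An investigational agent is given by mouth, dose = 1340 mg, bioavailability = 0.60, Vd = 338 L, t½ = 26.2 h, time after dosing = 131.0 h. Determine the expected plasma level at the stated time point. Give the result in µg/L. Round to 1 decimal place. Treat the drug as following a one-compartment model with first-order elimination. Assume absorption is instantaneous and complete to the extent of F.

Amount reaching circulation = F × Dose = 0.60 × 1340 = 804.0 mg
C₀ = F·Dose / Vd = 804.0 / 338 = 2.379 mg/L
k = ln2 / t½ = 0.693147 / 26.2 = 0.02646 h⁻¹
t / t½ = 131.0 / 26.2 = 5 half-lives
C = C₀ × (1/2)^5 = 2.379 × 0.03125 = 0.07434 mg/L
Convert: 0.07434 mg/L × 1000 = 74.34 µg/L

74.3 µg/L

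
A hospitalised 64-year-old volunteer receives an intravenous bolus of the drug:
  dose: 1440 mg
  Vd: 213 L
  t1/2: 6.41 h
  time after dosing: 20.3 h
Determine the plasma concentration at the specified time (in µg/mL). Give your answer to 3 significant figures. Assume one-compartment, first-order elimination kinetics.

C₀ = Dose / Vd = 1440 / 213 = 6.761 mg/L
k = ln2 / t½ = 0.693147 / 6.41 = 0.1081 h⁻¹
C = C₀ · e^(−k·t) = 6.761 × e^(−0.1081 × 20.3)
  = 6.761 × 0.1114 = 0.7532 mg/L
(0.7532 mg/L = 0.7532 µg/mL)

0.753 µg/mL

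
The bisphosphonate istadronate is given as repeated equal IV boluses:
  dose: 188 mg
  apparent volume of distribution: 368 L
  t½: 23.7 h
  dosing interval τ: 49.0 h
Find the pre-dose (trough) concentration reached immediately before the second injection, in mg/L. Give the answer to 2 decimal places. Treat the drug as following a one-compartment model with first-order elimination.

C₀ per dose = Dose / Vd = 188 / 368 = 0.5109 mg/L
k = ln2 / t½ = 0.693147 / 23.7 = 0.02925 h⁻¹
Fraction remaining after one interval: r = e^(−kτ) = e^(−0.02925 × 49.0) = 0.2385
Before dose 2, 1 dose has been given (aged 1τ).
C_trough = C₀ × r = 0.5109 × 0.2385 = 0.1218 mg/L

0.12 mg/L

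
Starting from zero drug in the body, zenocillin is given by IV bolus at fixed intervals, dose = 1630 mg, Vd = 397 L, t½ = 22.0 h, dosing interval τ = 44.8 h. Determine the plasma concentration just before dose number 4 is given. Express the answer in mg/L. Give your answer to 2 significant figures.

C₀ per dose = Dose / Vd = 1630 / 397 = 4.106 mg/L
k = ln2 / t½ = 0.693147 / 22.0 = 0.03151 h⁻¹
Fraction remaining after one interval: r = e^(−kτ) = e^(−0.03151 × 44.8) = 0.2437
Before dose 4, 3 doses have been given (aged 1τ, 2τ, 3τ).
C_trough = C₀ × (r + r² + … + r^3) = C₀ × r(1−r^3)/(1−r)
        = 4.106 × 0.2437 × (1 − 0.01447) / (1 − 0.2437) = 1.304 mg/L

1.3 mg/L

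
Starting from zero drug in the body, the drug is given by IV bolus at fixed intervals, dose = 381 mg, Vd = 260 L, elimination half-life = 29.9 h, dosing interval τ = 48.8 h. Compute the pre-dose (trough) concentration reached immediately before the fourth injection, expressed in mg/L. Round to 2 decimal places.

0.67 mg/L

C₀ per dose = Dose / Vd = 381 / 260 = 1.465 mg/L
k = ln2 / t½ = 0.693147 / 29.9 = 0.02318 h⁻¹
Fraction remaining after one interval: r = e^(−kτ) = e^(−0.02318 × 48.8) = 0.3227
Before dose 4, 3 doses have been given (aged 1τ, 2τ, 3τ).
C_trough = C₀ × (r + r² + … + r^3) = C₀ × r(1−r^3)/(1−r)
        = 1.465 × 0.3227 × (1 − 0.03360) / (1 − 0.3227) = 0.6745 mg/L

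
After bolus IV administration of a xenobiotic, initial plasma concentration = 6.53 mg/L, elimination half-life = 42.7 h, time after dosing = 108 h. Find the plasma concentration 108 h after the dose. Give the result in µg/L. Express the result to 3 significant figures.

k = ln2 / t½ = 0.693147 / 42.7 = 0.01623 h⁻¹
C = C₀ · e^(−k·t) = 6.530 × e^(−0.01623 × 108)
  = 6.530 × 0.1733 = 1.132 mg/L
Convert: 1.132 mg/L × 1000 = 1132 µg/L

1130 µg/L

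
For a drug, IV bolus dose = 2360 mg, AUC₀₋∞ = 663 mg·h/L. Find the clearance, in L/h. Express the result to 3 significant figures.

3.56 L/h

CL = Dose / AUC = 2360 / 663 = 3.560 L/h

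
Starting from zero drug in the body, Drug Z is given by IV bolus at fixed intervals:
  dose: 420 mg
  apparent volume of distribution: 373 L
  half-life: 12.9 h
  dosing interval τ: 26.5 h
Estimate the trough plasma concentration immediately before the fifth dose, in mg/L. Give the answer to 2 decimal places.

0.36 mg/L

C₀ per dose = Dose / Vd = 420 / 373 = 1.126 mg/L
k = ln2 / t½ = 0.693147 / 12.9 = 0.05373 h⁻¹
Fraction remaining after one interval: r = e^(−kτ) = e^(−0.05373 × 26.5) = 0.2408
Before dose 5, 4 doses have been given (aged 1τ, 2τ, 3τ, 4τ).
C_trough = C₀ × (r + r² + … + r^4) = C₀ × r(1−r^4)/(1−r)
        = 1.126 × 0.2408 × (1 − 0.003362) / (1 − 0.2408) = 0.3559 mg/L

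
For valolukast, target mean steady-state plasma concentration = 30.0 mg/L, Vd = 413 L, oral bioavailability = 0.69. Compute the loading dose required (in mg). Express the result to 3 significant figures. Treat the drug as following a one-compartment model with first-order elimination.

18000 mg

LD = Css × Vd / F = 30.0 × 413 / 0.69 = 17960 mg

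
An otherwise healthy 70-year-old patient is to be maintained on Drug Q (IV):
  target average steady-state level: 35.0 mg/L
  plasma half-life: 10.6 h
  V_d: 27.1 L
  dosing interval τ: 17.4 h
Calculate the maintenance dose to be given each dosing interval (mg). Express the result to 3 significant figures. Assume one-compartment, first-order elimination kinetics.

k = ln2 / t½ = 0.693147 / 10.6 = 0.06539 h⁻¹
CL = k × Vd = 0.06539 × 27.1 = 1.772 L/h
At steady state, Dose/τ = Css × CL.
Dose = Css × CL × τ = 35.0 × 1.772 × 17.4 = 1079 mg

1080 mg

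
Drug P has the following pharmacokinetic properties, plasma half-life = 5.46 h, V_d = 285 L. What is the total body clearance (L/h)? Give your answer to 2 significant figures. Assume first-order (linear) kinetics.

k = ln2 / t½ = 0.693147 / 5.46 = 0.1270 h⁻¹
CL = k × Vd = 0.1270 × 285 = 36.20 L/h

36 L/h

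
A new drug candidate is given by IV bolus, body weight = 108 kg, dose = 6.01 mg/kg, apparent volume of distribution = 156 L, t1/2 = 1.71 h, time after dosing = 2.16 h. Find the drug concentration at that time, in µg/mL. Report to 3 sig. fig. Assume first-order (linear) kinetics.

Total dose = 6.01 × 108 = 649.1 mg
C₀ = Dose / Vd = 649.1 / 156 = 4.161 mg/L
k = ln2 / t½ = 0.693147 / 1.71 = 0.4053 h⁻¹
C = C₀ · e^(−k·t) = 4.161 × e^(−0.4053 × 2.16)
  = 4.161 × 0.4167 = 1.734 mg/L
(1.734 mg/L = 1.734 µg/mL)

1.73 µg/mL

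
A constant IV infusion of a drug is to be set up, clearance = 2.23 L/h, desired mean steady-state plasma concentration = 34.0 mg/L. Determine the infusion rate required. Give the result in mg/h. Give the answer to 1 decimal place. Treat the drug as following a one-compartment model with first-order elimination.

At steady state, infusion rate R₀ = Css × CL = 34.0 × 2.230 = 75.82 mg/h

75.8 mg/h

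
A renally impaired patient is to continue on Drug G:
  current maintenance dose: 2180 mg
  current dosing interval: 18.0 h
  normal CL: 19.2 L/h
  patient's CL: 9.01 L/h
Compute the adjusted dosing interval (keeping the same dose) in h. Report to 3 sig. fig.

38.4 h

To keep the same average steady-state level, dosing rate must scale with clearance.
CL ratio = 9.01 / 19.2 = 0.4693
New interval (same dose) = 18.0 / 0.4693 = 38.35 h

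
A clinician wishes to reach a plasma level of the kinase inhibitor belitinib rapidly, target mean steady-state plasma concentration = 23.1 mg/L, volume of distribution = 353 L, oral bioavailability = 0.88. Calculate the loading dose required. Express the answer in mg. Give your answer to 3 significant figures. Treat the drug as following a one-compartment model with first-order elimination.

9270 mg

LD = Css × Vd / F = 23.1 × 353 / 0.88 = 9266 mg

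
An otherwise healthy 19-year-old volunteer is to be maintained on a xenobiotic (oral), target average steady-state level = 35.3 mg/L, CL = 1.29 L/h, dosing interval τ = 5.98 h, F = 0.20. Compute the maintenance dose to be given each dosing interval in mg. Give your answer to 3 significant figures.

At steady state, F × (Dose/τ) = Css × CL.
Dose = Css × CL × τ / F = 35.3 × 1.290 × 5.98 / 0.20 = 1362 mg

1360 mg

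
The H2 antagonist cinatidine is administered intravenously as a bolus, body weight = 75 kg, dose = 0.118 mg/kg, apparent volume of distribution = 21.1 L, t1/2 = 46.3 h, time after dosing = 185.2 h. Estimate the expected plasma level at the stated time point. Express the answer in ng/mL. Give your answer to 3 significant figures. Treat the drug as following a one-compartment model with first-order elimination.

Total dose = 0.118 × 75 = 8.850 mg
C₀ = Dose / Vd = 8.850 / 21.1 = 0.4194 mg/L
k = ln2 / t½ = 0.693147 / 46.3 = 0.01497 h⁻¹
t / t½ = 185.2 / 46.3 = 4 half-lives
C = C₀ × (1/2)^4 = 0.4194 × 0.06250 = 0.02621 mg/L
Convert: 0.02621 mg/L × 1000 = 26.21 ng/mL

26.2 ng/mL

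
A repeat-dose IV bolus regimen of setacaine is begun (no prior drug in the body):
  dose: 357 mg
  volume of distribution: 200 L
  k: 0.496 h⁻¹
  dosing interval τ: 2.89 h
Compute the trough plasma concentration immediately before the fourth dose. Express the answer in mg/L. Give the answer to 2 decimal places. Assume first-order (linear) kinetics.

C₀ per dose = Dose / Vd = 357 / 200 = 1.785 mg/L
Fraction remaining after one interval: r = e^(−kτ) = e^(−0.4960 × 2.89) = 0.2385
Before dose 4, 3 doses have been given (aged 1τ, 2τ, 3τ).
C_trough = C₀ × (r + r² + … + r^3) = C₀ × r(1−r^3)/(1−r)
        = 1.785 × 0.2385 × (1 − 0.01357) / (1 − 0.2385) = 0.5515 mg/L

0.55 mg/L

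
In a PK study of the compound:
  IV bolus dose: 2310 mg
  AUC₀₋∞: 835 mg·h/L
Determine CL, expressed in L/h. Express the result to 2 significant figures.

CL = Dose / AUC = 2310 / 835 = 2.766 L/h

2.8 L/h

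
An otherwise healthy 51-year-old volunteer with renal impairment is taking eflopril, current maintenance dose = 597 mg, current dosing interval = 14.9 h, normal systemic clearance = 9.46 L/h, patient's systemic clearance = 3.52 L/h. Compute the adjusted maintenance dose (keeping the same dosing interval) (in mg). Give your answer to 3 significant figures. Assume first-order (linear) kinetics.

To keep the same average steady-state level, dosing rate must scale with clearance.
CL ratio = 3.52 / 9.46 = 0.3721
New dose (same interval) = 597 × 0.3721 = 222.1 mg

222 mg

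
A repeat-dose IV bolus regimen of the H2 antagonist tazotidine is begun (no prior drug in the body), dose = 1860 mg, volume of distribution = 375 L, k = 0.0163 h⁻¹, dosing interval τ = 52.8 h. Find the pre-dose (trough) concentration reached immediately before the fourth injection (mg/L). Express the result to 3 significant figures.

3.36 mg/L

C₀ per dose = Dose / Vd = 1860 / 375 = 4.960 mg/L
Fraction remaining after one interval: r = e^(−kτ) = e^(−0.01630 × 52.8) = 0.4229
Before dose 4, 3 doses have been given (aged 1τ, 2τ, 3τ).
C_trough = C₀ × (r + r² + … + r^3) = C₀ × r(1−r^3)/(1−r)
        = 4.960 × 0.4229 × (1 − 0.07563) / (1 − 0.4229) = 3.360 mg/L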